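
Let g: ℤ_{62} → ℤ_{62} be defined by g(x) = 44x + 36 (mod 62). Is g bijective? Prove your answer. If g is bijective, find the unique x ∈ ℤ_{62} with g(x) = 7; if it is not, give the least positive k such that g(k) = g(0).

We have gcd(44, 62) = 2 > 1. Taking x_1 = 0 and x_2 = 31: g(0) = 36 and g(31) = 44·31 + 36 = 1400 ≡ 36 (mod 62).
So g(0) = g(31) while 0 ≠ 31, thus g is not injective, hence not bijective.
Since g is not bijective, we find the least positive k with g(k) = g(0): this means 44k ≡ 0 (mod 62), i.e. 62 ∣ 44k. Since gcd(44, 62) = 2, dividing through by 2 this holds exactly when 31 ∣ 22k, and as gcd(22, 31) = 1, exactly when 31 ∣ k.
The smallest positive such k is 31.

31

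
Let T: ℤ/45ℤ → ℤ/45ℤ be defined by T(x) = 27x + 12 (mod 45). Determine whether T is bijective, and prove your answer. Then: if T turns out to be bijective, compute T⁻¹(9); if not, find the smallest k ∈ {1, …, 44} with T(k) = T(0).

5

We have gcd(27, 45) = 9 > 1. Taking x_1 = 0 and x_2 = 5: T(0) = 12 and T(5) = 27·5 + 12 = 147 ≡ 12 (mod 45).
So T(0) = T(5) while 0 ≠ 5, thus T is not injective, hence not bijective.
Since T is not bijective, we find the least positive k with T(k) = T(0): this means 27k ≡ 0 (mod 45), i.e. 45 ∣ 27k. Since gcd(27, 45) = 9, dividing through by 9 this holds exactly when 5 ∣ 3k, and as gcd(3, 5) = 1, exactly when 5 ∣ k.
The smallest positive such k is 5.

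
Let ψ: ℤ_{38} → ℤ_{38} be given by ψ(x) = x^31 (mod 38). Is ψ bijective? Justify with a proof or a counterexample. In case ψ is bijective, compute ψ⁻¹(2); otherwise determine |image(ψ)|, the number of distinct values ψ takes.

Computing x^31 mod 38 for each x (by repeated squaring, reducing mod 38 at every step), the values ψ(0), ψ(1), …, ψ(37) are: 0, 1, 22, 33, 28, 17, 4, 7, 8, 25, 32, 11, 12, 15, 2, 29, 24, 35, 18, 19, 20, 3, 14, 9, 36, 23, 26, 27, 6, 13, 30, 31, 34, 21, 10, 5, 16, 37.
Every element of ℤ_{38} appears exactly once in this list, so ψ is a bijection, and in particular bijective.
Since ψ is bijective, we read off the preimage of 2 from the same table: ψ(14) = 2, so ψ⁻¹(2) = 14.

14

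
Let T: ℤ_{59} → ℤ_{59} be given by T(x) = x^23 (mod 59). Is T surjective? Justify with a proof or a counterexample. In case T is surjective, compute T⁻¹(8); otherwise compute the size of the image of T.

18

Since 59 is prime, the nonzero elements of ℤ_{59} form a cyclic group of order 58.
As gcd(23, 58) = 1, raising to the 23rd power is a bijection on this group: if s^23 ≡ t^23 then (st^{−1})^23 = 1, and the only element of order dividing gcd(23, 58) = 1 is 1, so s = t.
With T(0) = 0 this makes T injective on all of ℤ_{59}, hence bijective (finite equal-size domain and codomain). In particular T is surjective.
Since T is surjective, we find the preimage of 8. The inverse of x ↦ x^23 on (ℤ_{59})^× is x ↦ x^53, because 23·53 = 1219 = 21·58 + 1 ≡ 1 (mod 58) and x^{58} = 1 for x ≠ 0 (Fermat). So T⁻¹(8) = 8^53 mod 59.
Repeated squaring mod 59: 8^1 ≡ 8, 8^2 ≡ 8² = 64 ≡ 5, 8^4 ≡ 5² = 25, 8^8 ≡ 25² = 625 ≡ 35, 8^16 ≡ 35² = 1225 ≡ 45, 8^32 ≡ 45² = 2025 ≡ 19. Since 53 = 32 + 16 + 4 + 1, 8^53 ≡ 19·45·25·8: 19·45 = 855 ≡ 29, then 29·25 = 725 ≡ 17, then 17·8 = 136 ≡ 18. So 8^53 ≡ 18 (mod 59).
Hence T⁻¹(8) = 18.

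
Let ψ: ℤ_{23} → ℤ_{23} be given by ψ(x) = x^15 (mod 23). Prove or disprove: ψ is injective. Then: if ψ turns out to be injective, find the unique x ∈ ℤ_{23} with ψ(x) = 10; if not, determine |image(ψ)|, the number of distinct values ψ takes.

Since 23 is prime, the nonzero elements of ℤ_{23} form a cyclic group of order 22.
As gcd(15, 22) = 1, raising to the 15th power is a bijection on this group: if a^15 ≡ b^15 then (ab^{−1})^15 = 1, and the only element of order dividing gcd(15, 22) = 1 is 1, so a = b.
With ψ(0) = 0 this makes ψ injective on all of ℤ_{23}, hence bijective (finite equal-size domain and codomain). In particular ψ is injective.
Since ψ is injective, we find the preimage of 10. The inverse of x ↦ x^15 on (ℤ_{23})^× is x ↦ x^3, because 15·3 = 45 = 2·22 + 1 ≡ 1 (mod 22) and x^{22} = 1 for x ≠ 0 (Fermat). So ψ⁻¹(10) = 10^3 mod 23.
Repeated squaring mod 23: 10^1 ≡ 10, 10^2 ≡ 10² = 100 ≡ 8. Since 3 = 2 + 1, 10^3 ≡ 8·10: 8·10 = 80 ≡ 11. So 10^3 ≡ 11 (mod 23).
Hence ψ⁻¹(10) = 11.

11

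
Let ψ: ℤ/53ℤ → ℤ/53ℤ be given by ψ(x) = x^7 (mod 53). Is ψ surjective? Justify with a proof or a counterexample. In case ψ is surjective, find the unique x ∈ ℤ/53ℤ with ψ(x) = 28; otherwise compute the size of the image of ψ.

42

Since 53 is prime, the nonzero elements of ℤ/53ℤ form a cyclic group of order 52.
As gcd(7, 52) = 1, raising to the 7th power is a bijection on this group: if u^7 ≡ v^7 then (uv^{−1})^7 = 1, and the only element of order dividing gcd(7, 52) = 1 is 1, so u = v.
With ψ(0) = 0 this makes ψ injective on all of ℤ/53ℤ, hence bijective (finite equal-size domain and codomain). In particular ψ is surjective.
Since ψ is surjective, we find the preimage of 28. The inverse of x ↦ x^7 on (ℤ/53ℤ)^× is x ↦ x^15, because 7·15 = 105 = 2·52 + 1 ≡ 1 (mod 52) and x^{52} = 1 for x ≠ 0 (Fermat). So ψ⁻¹(28) = 28^15 mod 53.
Repeated squaring mod 53: 28^1 ≡ 28, 28^2 ≡ 28² = 784 ≡ 42, 28^4 ≡ 42² = 1764 ≡ 15, 28^8 ≡ 15² = 225 ≡ 13. Since 15 = 8 + 4 + 2 + 1, 28^15 ≡ 13·15·42·28: 13·15 = 195 ≡ 36, then 36·42 = 1512 ≡ 28, then 28·28 = 784 ≡ 42. So 28^15 ≡ 42 (mod 53).
Hence ψ⁻¹(28) = 42.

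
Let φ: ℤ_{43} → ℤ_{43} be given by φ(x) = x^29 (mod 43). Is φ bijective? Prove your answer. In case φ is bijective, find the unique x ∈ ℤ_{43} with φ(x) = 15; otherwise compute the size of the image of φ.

Since 43 is prime, the nonzero elements of ℤ_{43} form a cyclic group of order 42.
As gcd(29, 42) = 1, raising to the 29th power is a bijection on this group: if a^29 ≡ b^29 then (ab^{−1})^29 = 1, and the only element of order dividing gcd(29, 42) = 1 is 1, so a = b.
With φ(0) = 0 this makes φ injective on all of ℤ_{43}, hence bijective (finite equal-size domain and codomain). In particular φ is bijective.
Since φ is bijective, we find the preimage of 15. The inverse of x ↦ x^29 on (ℤ_{43})^× is x ↦ x^29, because 29·29 = 841 = 20·42 + 1 ≡ 1 (mod 42) and x^{42} = 1 for x ≠ 0 (Fermat). So φ⁻¹(15) = 15^29 mod 43.
Repeated squaring mod 43: 15^1 ≡ 15, 15^2 ≡ 15² = 225 ≡ 10, 15^4 ≡ 10² = 100 ≡ 14, 15^8 ≡ 14² = 196 ≡ 24, 15^16 ≡ 24² = 576 ≡ 17. Since 29 = 16 + 8 + 4 + 1, 15^29 ≡ 17·24·14·15: 17·24 = 408 ≡ 21, then 21·14 = 294 ≡ 36, then 36·15 = 540 ≡ 24. So 15^29 ≡ 24 (mod 43).
Hence φ⁻¹(15) = 24.

24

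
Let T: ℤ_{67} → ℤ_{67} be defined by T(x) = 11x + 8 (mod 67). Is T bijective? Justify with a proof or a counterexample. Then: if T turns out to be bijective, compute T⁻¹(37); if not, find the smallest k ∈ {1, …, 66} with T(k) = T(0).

27

Suppose T(u) = T(v) in ℤ_{67}. Then 11u + 8 ≡ 11v + 8 (mod 67), so 11(u − v) ≡ 0 (mod 67).
Since gcd(11, 67) = 1, 11 is invertible modulo 67, hence u − v ≡ 0 (mod 67), i.e. u = v.
We now compute 11⁻¹ mod 67 explicitly. Euclid's algorithm: 67 = 6·11 + 1; back-substituting gives 1 = 61·11 − 10·67, so 11⁻¹ ≡ 61 (mod 67).
For any y ∈ ℤ_{67}, x = 61(y − 8) mod 67 satisfies T(x) = 11·61(y − 8) + 8 ≡ y (since 11·61 ≡ 1 mod 67). So every y has a preimage.
Thus T is bijective.
Since T is bijective, we compute T⁻¹(37): solve 11x + 8 ≡ 37 (mod 67), i.e. 11x ≡ 29 (mod 67).
Multiplying by 11⁻¹ = 61 gives x ≡ 61·29 = 1769 = 26·67 + 27 ≡ 27 (mod 67).
Check: T(27) = 11·27 + 8 = 305 = 4·67 + 37 ≡ 37 (mod 67).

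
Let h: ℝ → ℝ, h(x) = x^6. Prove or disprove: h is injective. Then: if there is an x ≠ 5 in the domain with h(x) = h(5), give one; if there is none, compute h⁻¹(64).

h(5) = 15625 = (−5)^6 = h(−5) (since 6 is even), with 5 ≠ −5. So h is not injective.
For the follow-up, such an x exists: taking x = −5 ∈ ℝ gives h(−5) = 15625 = h(5) with −5 ≠ 5.

-5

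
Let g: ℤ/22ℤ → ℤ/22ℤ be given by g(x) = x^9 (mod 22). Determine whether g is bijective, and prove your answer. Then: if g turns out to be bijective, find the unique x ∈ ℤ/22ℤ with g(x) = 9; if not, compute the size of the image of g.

5

Computing x^9 mod 22 for each x (by repeated squaring, reducing mod 22 at every step), the values g(0), g(1), …, g(21) are: 0, 1, 6, 15, 14, 9, 2, 19, 18, 5, 10, 11, 12, 17, 4, 3, 20, 13, 8, 7, 16, 21.
Every element of ℤ/22ℤ appears exactly once in this list, so g is a bijection, and in particular bijective.
Since g is bijective, we read off the preimage of 9 from the same table: g(5) = 9, so g⁻¹(9) = 5.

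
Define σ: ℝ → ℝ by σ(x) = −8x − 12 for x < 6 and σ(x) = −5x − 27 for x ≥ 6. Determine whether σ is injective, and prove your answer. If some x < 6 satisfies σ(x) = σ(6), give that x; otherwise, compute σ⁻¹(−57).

Both pieces are strictly decreasing (slopes −8 and −5), so each is injective on its own interval.
The left piece maps (−∞, 6) onto (−60, ∞); the right piece maps [6, ∞) onto (−∞, −57].
These images overlap. In particular σ(6) = −57 (right piece), and solving −8x − 12 = −57 on the left piece gives x = 45/8 < 6.
So σ(45/8) = σ(6) with 45/8 ≠ 6, and σ is not injective. This x = 45/8 is the requested value below 6.

45/8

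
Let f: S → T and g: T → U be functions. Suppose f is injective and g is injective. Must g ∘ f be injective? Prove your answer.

injective

Suppose (g ∘ f)(u) = (g ∘ f)(v), i.e. g(f(u)) = g(f(v)).
Since g is injective, f(u) = f(v). Since f is injective, u = v. Thus g ∘ f is injective.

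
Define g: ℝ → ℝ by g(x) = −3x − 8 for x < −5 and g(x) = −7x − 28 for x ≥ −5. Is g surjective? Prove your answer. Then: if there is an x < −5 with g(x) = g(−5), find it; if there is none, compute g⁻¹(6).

-34/7

Both pieces are strictly decreasing (slopes −3 and −7), so each is injective on its own interval.
The left piece maps (−∞, −5) onto (7, ∞); the right piece maps [−5, ∞) onto (−∞, 7].
These images together cover ℝ, so g is surjective.
Because the two images are disjoint, no x < −5 has g(x) = g(−5), so we compute g⁻¹(6): 6 lies in (−∞, 7], so solve −7x − 28 = 6: x = (6 + 28)/(−7) = −34/7.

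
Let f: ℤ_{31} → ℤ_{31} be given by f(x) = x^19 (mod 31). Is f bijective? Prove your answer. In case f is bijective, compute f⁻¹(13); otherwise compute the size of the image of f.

Since 31 is prime, the nonzero elements of ℤ_{31} form a cyclic group of order 30.
As gcd(19, 30) = 1, raising to the 19th power is a bijection on this group: if s^19 ≡ t^19 then (st^{−1})^19 = 1, and the only element of order dividing gcd(19, 30) = 1 is 1, so s = t.
With f(0) = 0 this makes f injective on all of ℤ_{31}, hence bijective (finite equal-size domain and codomain). In particular f is bijective.
Since f is bijective, we find the preimage of 13. The inverse of x ↦ x^19 on (ℤ_{31})^× is x ↦ x^19, because 19·19 = 361 = 12·30 + 1 ≡ 1 (mod 30) and x^{30} = 1 for x ≠ 0 (Fermat). So f⁻¹(13) = 13^19 mod 31.
Repeated squaring mod 31: 13^1 ≡ 13, 13^2 ≡ 13² = 169 ≡ 14, 13^4 ≡ 14² = 196 ≡ 10, 13^8 ≡ 10² = 100 ≡ 7, 13^16 ≡ 7² = 49 ≡ 18. Since 19 = 16 + 2 + 1, 13^19 ≡ 18·14·13: 18·14 = 252 ≡ 4, then 4·13 = 52 ≡ 21. So 13^19 ≡ 21 (mod 31).
Hence f⁻¹(13) = 21.

21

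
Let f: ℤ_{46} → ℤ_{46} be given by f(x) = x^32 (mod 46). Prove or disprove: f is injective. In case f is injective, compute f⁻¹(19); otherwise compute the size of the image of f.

24

f(22): Repeated squaring mod 46: 22^1 ≡ 22, 22^2 ≡ 22² = 484 ≡ 24, 22^4 ≡ 24² = 576 ≡ 24, 22^8 ≡ 24² = 576 ≡ 24, 22^16 ≡ 24² = 576 ≡ 24, 22^32 ≡ 24² = 576 ≡ 24. So 22^32 ≡ 24 (mod 46).
f(24): Repeated squaring mod 46: 24^1 ≡ 24, 24^2 ≡ 24² = 576 ≡ 24, 24^4 ≡ 24² = 576 ≡ 24, 24^8 ≡ 24² = 576 ≡ 24, 24^16 ≡ 24² = 576 ≡ 24, 24^32 ≡ 24² = 576 ≡ 24. So 24^32 ≡ 24 (mod 46).
So f(22) = f(24) = 24 while 22 ≠ 24, thus f is not injective.
Since f is not injective, we determine |image(f)|. Computing x^32 mod 46 for each x (by repeated squaring, reducing mod 46 at every step), the values f(0), f(1), …, f(45) are: 0, 1, 12, 31, 6, 9, 4, 13, 26, 41, 16, 25, 2, 39, 18, 3, 36, 27, 32, 29, 8, 35, 24, 23, 24, 35, 8, 29, 32, 27, 36, 3, 18, 39, 2, 25, 16, 41, 26, 13, 4, 9, 6, 31, 12, 1.
The distinct values are {0, 1, 2, 3, 4, 6, 8, 9, 12, 13, 16, 18, 23, 24, 25, 26, 27, 29, 31, 32, 35, 36, 39, 41}; there are 24 of them.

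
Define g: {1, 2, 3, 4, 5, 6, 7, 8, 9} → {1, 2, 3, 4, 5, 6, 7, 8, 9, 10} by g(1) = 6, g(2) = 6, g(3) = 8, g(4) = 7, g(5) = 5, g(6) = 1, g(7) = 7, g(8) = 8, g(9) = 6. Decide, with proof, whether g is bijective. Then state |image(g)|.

g(1) = 6 = g(2) with 1 ≠ 2, so g is not injective, hence not bijective.
The image of g is {1, 5, 6, 7, 8}, which has 5 elements.

5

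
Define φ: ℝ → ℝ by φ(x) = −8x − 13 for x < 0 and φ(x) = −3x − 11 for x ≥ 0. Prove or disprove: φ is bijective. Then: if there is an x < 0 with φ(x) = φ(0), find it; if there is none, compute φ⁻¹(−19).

Both pieces are strictly decreasing (slopes −8 and −3), so each is injective on its own interval.
The left piece maps (−∞, 0) onto (−13, ∞); the right piece maps [0, ∞) onto (−∞, −11].
These images overlap. In particular φ(0) = −11 (right piece), and solving −8x − 13 = −11 on the left piece gives x = −1/4 < 0.
So φ(−1/4) = φ(0) with −1/4 ≠ 0, and φ is not injective, hence not bijective. This x = −1/4 is the requested value below 0.

-1/4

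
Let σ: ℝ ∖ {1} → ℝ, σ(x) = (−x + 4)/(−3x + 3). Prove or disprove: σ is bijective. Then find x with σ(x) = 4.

If σ(x) = 1/3, cross-multiplying gives −3(−x + 4) = −1(−3x + 3), which simplifies to −12 = −3 — false.  So 1/3 has no preimage and σ is not surjective.
So σ is not bijective.
Solving σ(x) = 4: cross-multiplying gives −x + 4 = 4(−3x + 3), which rearranges to 11x = 8, so x = 8/11.

8/11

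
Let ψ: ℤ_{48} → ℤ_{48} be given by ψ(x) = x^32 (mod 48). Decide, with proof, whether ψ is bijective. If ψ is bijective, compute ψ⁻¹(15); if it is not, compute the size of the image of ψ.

4

ψ(2): Repeated squaring mod 48: 2^1 ≡ 2, 2^2 ≡ 2² = 4, 2^4 ≡ 4² = 16, 2^8 ≡ 16² = 256 ≡ 16, 2^16 ≡ 16² = 256 ≡ 16, 2^32 ≡ 16² = 256 ≡ 16. So 2^32 ≡ 16 (mod 48).
ψ(4): Repeated squaring mod 48: 4^1 ≡ 4, 4^2 ≡ 4² = 16, 4^4 ≡ 16² = 256 ≡ 16, 4^8 ≡ 16² = 256 ≡ 16, 4^16 ≡ 16² = 256 ≡ 16, 4^32 ≡ 16² = 256 ≡ 16. So 4^32 ≡ 16 (mod 48).
So ψ(2) = ψ(4) = 16 while 2 ≠ 4, thus ψ is not injective, hence not bijective.
Since ψ is not bijective, we determine |image(ψ)|. Computing x^32 mod 48 for each x (by repeated squaring, reducing mod 48 at every step), the values ψ(0), ψ(1), …, ψ(47) are: 0, 1, 16, 33, 16, 1, 0, 1, 16, 33, 16, 1, 0, 1, 16, 33, 16, 1, 0, 1, 16, 33, 16, 1, 0, 1, 16, 33, 16, 1, 0, 1, 16, 33, 16, 1, 0, 1, 16, 33, 16, 1, 0, 1, 16, 33, 16, 1.
The distinct values are {0, 1, 16, 33}; there are 4 of them.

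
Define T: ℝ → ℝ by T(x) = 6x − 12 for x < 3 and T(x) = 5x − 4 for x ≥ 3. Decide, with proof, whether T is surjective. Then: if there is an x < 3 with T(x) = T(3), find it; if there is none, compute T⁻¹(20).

24/5

Both pieces are strictly increasing (slopes 6 and 5), so each is injective on its own interval.
The left piece maps (−∞, 3) onto (−∞, 6); the right piece maps [3, ∞) onto [11, ∞).
The union (−∞, 6) ∪ [11, ∞) omits the interval between 6 and 11; in particular 6 has no preimage. So T is not surjective.
Because the two images are disjoint, no x < 3 has T(x) = T(3), so we compute T⁻¹(20): 20 lies in [11, ∞), so solve 5x − 4 = 20: x = (20 + 4)/5 = 24/5.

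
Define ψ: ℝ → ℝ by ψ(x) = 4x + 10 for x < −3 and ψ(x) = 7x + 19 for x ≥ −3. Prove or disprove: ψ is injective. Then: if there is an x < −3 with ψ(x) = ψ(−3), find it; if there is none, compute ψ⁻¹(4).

Both pieces are strictly increasing (slopes 4 and 7), so each is injective on its own interval.
The left piece maps (−∞, −3) onto (−∞, −2); the right piece maps [−3, ∞) onto [−2, ∞).
These images are disjoint, so no value is attained by both pieces. Thus ψ is injective.
Because the two images are disjoint, no x < −3 has ψ(x) = ψ(−3), so we compute ψ⁻¹(4): 4 lies in [−2, ∞), so solve 7x + 19 = 4: x = (4 − 19)/7 = −15/7.

-15/7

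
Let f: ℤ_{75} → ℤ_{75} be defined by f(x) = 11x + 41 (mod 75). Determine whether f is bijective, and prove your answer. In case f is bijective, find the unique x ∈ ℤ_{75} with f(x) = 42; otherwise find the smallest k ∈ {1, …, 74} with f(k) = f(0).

If f(a) = f(b), then 11a ≡ 11b (mod 75). Because gcd(11, 75) = 1, we may cancel 11 to get a ≡ b (mod 75).
We now compute 11⁻¹ mod 75 explicitly. Euclid's algorithm: 75 = 6·11 + 9, 11 = 1·9 + 2, 9 = 4·2 + 1; back-substituting gives 1 = 41·11 − 6·75, so 11⁻¹ ≡ 41 (mod 75).
Then y ↦ 41(y − 41) is a two-sided inverse to f, so every y ∈ ℤ_{75} has a preimage.
Thus f is bijective.
Since f is bijective, we find f⁻¹(42): we need 11x ≡ 42 − 41 ≡ 1 (mod 75). Using 11⁻¹ = 41: x ≡ 41·1 = 41, so x = 41.
Check: f(41) = 11·41 + 41 = 492 = 6·75 + 42 ≡ 42 (mod 75).

41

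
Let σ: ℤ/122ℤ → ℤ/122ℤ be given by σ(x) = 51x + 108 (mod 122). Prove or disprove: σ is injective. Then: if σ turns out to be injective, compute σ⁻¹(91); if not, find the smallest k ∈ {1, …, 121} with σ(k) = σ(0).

By definition, σ is injective if σ(a) = σ(b) implies a = b.
If σ(a) = σ(b), then 51a ≡ 51b (mod 122). Because gcd(51, 122) = 1, we may cancel 51 to get a ≡ b (mod 122).
So σ is injective.
We now compute 51⁻¹ mod 122 explicitly. Euclid's algorithm: 122 = 2·51 + 20, 51 = 2·20 + 11, 20 = 1·11 + 9, 11 = 1·9 + 2, 9 = 4·2 + 1; back-substituting gives 1 = 67·51 − 28·122, so 51⁻¹ ≡ 67 (mod 122).
Since σ is injective, we find σ⁻¹(91): we need 51x ≡ 91 − 108 ≡ 105 (mod 122). Using 51⁻¹ = 67: x ≡ 67·105 = 7035 = 57·122 + 81, so x = 81.
Check: σ(81) = 51·81 + 108 = 4239 = 34·122 + 91 ≡ 91 (mod 122).

81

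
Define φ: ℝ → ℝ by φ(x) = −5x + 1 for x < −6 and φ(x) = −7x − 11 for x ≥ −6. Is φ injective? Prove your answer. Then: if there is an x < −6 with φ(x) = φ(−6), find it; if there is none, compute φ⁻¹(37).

-36/5

Both pieces are strictly decreasing (slopes −5 and −7), so each is injective on its own interval.
The left piece maps (−∞, −6) onto (31, ∞); the right piece maps [−6, ∞) onto (−∞, 31].
These images are disjoint, so no value is attained by both pieces. Therefore φ is injective.
Because the two images are disjoint, no x < −6 has φ(x) = φ(−6), so we compute φ⁻¹(37): 37 lies in (31, ∞), so solve −5x + 1 = 37: x = (37 − 1)/(−5) = −36/5.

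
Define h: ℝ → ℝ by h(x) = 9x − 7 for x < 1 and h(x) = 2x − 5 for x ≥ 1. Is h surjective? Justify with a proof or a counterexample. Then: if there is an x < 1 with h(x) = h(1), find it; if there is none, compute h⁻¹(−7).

4/9

Both pieces are strictly increasing (slopes 9 and 2), so each is injective on its own interval.
The left piece maps (−∞, 1) onto (−∞, 2); the right piece maps [1, ∞) onto [−3, ∞).
The union (−∞, 2) ∪ [−3, ∞) covers ℝ, so h is surjective.
For the follow-up: the images overlap, so an x < 1 with h(x) = h(1) exists. h(1) = −3; solving 9x − 7 = −3 for x < 1 gives x = (−3 + 7)/9 = 4/9.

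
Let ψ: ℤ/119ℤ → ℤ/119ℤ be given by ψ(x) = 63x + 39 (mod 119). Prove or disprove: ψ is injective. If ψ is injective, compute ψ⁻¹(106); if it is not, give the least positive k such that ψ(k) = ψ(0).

We have gcd(63, 119) = 7 > 1. Taking a = 0 and b = 17: ψ(0) = 39 and ψ(17) = 63·17 + 39 = 1110 ≡ 39 (mod 119).
So ψ(0) = ψ(17) while 0 ≠ 17, therefore ψ is not injective.
Since ψ is not injective, we find the least positive k with ψ(k) = ψ(0): this means 63k ≡ 0 (mod 119), i.e. 119 ∣ 63k. Since gcd(63, 119) = 7, dividing through by 7 this holds exactly when 17 ∣ 9k, and as gcd(9, 17) = 1, exactly when 17 ∣ k.
The smallest positive such k is 17.

17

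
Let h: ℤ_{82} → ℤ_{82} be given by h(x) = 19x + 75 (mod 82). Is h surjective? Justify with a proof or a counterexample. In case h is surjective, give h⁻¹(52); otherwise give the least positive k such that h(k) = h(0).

29

Since gcd(19, 82) = 1, 19 is invertible modulo 82. Euclid's algorithm: 82 = 4·19 + 6, 19 = 3·6 + 1; back-substituting gives 1 = 13·19 − 3·82, so 19⁻¹ ≡ 13 (mod 82).
For any y ∈ ℤ_{82}, x = 13(y − 75) mod 82 satisfies h(x) = 19·13(y − 75) + 75 ≡ y (since 19·13 ≡ 1 mod 82). So every y has a preimage.
Therefore h is surjective.
Since h is surjective, we find h⁻¹(52): we need 19x ≡ 52 − 75 ≡ 59 (mod 82). Using 19⁻¹ = 13: x ≡ 13·59 = 767 = 9·82 + 29, so x = 29.
Check: h(29) = 19·29 + 75 = 626 = 7·82 + 52 ≡ 52 (mod 82).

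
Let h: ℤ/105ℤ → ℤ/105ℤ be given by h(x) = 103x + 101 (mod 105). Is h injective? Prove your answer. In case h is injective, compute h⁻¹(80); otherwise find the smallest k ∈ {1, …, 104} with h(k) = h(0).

Recall that h is injective when h(a) = h(b) forces a = b.
Suppose h(a) = h(b) in ℤ/105ℤ. Then 103a + 101 ≡ 103b + 101 (mod 105), therefore 103(a − b) ≡ 0 (mod 105).
Since gcd(103, 105) = 1, 103 is invertible modulo 105, thus a − b ≡ 0 (mod 105), i.e. a = b.
So h is injective.
We now compute 103⁻¹ mod 105 explicitly. Euclid's algorithm: 105 = 1·103 + 2, 103 = 51·2 + 1; back-substituting gives 1 = 52·103 − 51·105, so 103⁻¹ ≡ 52 (mod 105).
Since h is injective, we find h⁻¹(80): we need 103x ≡ 80 − 101 ≡ 84 (mod 105). Using 103⁻¹ = 52: x ≡ 52·84 = 4368 = 41·105 + 63, so x = 63.
Check: h(63) = 103·63 + 101 = 6590 = 62·105 + 80 ≡ 80 (mod 105).

63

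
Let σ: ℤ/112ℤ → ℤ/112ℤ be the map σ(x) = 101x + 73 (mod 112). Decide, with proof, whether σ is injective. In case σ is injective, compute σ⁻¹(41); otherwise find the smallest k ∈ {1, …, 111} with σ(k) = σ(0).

64

Suppose σ(a) = σ(b) in ℤ/112ℤ. Then 101a + 73 ≡ 101b + 73 (mod 112), thus 101(a − b) ≡ 0 (mod 112).
Since gcd(101, 112) = 1, 101 is invertible modulo 112, so a − b ≡ 0 (mod 112), i.e. a = b.
So σ is injective.
We now compute 101⁻¹ mod 112 explicitly. Euclid's algorithm: 112 = 1·101 + 11, 101 = 9·11 + 2, 11 = 5·2 + 1; back-substituting gives 1 = 61·101 − 55·112, so 101⁻¹ ≡ 61 (mod 112).
Since σ is injective, we find σ⁻¹(41): we need 101x ≡ 41 − 73 ≡ 80 (mod 112). Using 101⁻¹ = 61: x ≡ 61·80 = 4880 = 43·112 + 64, so x = 64.
Check: σ(64) = 101·64 + 73 = 6537 = 58·112 + 41 ≡ 41 (mod 112).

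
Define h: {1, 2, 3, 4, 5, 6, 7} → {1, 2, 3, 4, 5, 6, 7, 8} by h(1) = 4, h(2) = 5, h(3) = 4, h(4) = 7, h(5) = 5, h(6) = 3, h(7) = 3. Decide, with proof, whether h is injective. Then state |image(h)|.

4

h(1) = 4 = h(3) with 1 ≠ 3, so h is not injective.
The image of h is {3, 4, 5, 7}, which has 4 elements.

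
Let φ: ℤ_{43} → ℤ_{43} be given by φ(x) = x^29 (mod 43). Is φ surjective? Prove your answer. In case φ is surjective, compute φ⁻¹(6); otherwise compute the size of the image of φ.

Since 43 is prime, the nonzero elements of ℤ_{43} form a cyclic group of order 42.
As gcd(29, 42) = 1, raising to the 29th power is a bijection on this group: if s^29 ≡ t^29 then (st^{−1})^29 = 1, and the only element of order dividing gcd(29, 42) = 1 is 1, so s = t.
With φ(0) = 0 this makes φ injective on all of ℤ_{43}, hence bijective (finite equal-size domain and codomain). In particular φ is surjective.
Since φ is surjective, we find the preimage of 6. The inverse of x ↦ x^29 on (ℤ_{43})^× is x ↦ x^29, because 29·29 = 841 = 20·42 + 1 ≡ 1 (mod 42) and x^{42} = 1 for x ≠ 0 (Fermat). So φ⁻¹(6) = 6^29 mod 43.
Repeated squaring mod 43: 6^1 ≡ 6, 6^2 ≡ 6² = 36, 6^4 ≡ 36² = 1296 ≡ 6, 6^8 ≡ 6² = 36, 6^16 ≡ 36² = 1296 ≡ 6. Since 29 = 16 + 8 + 4 + 1, 6^29 ≡ 6·36·6·6: 6·36 = 216 ≡ 1, then 1·6 = 6, then 6·6 = 36. So 6^29 ≡ 36 (mod 43).
Hence φ⁻¹(6) = 36.

36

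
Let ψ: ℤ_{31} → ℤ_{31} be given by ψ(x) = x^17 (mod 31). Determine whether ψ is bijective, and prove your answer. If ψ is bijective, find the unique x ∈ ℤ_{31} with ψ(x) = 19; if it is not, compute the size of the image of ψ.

9

Since 31 is prime, the nonzero elements of ℤ_{31} form a cyclic group of order 30.
As gcd(17, 30) = 1, raising to the 17th power is a bijection on this group: if a^17 ≡ b^17 then (ab^{−1})^17 = 1, and the only element of order dividing gcd(17, 30) = 1 is 1, so a = b.
With ψ(0) = 0 this makes ψ injective on all of ℤ_{31}, hence bijective (finite equal-size domain and codomain). In particular ψ is bijective.
Since ψ is bijective, we find the preimage of 19. The inverse of x ↦ x^17 on (ℤ_{31})^× is x ↦ x^23, because 17·23 = 391 = 13·30 + 1 ≡ 1 (mod 30) and x^{30} = 1 for x ≠ 0 (Fermat). So ψ⁻¹(19) = 19^23 mod 31.
Repeated squaring mod 31: 19^1 ≡ 19, 19^2 ≡ 19² = 361 ≡ 20, 19^4 ≡ 20² = 400 ≡ 28, 19^8 ≡ 28² = 784 ≡ 9, 19^16 ≡ 9² = 81 ≡ 19. Since 23 = 16 + 4 + 2 + 1, 19^23 ≡ 19·28·20·19: 19·28 = 532 ≡ 5, then 5·20 = 100 ≡ 7, then 7·19 = 133 ≡ 9. So 19^23 ≡ 9 (mod 31).
Hence ψ⁻¹(19) = 9.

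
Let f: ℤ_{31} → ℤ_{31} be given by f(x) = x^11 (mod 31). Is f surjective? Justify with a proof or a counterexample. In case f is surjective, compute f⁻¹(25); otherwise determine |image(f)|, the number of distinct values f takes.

5

Since 31 is prime, the nonzero elements of ℤ_{31} form a cyclic group of order 30.
As gcd(11, 30) = 1, raising to the 11th power is a bijection on this group: if u^11 ≡ v^11 then (uv^{−1})^11 = 1, and the only element of order dividing gcd(11, 30) = 1 is 1, so u = v.
With f(0) = 0 this makes f injective on all of ℤ_{31}, hence bijective (finite equal-size domain and codomain). In particular f is surjective.
Since f is surjective, we find the preimage of 25. The inverse of x ↦ x^11 on (ℤ_{31})^× is x ↦ x^11, because 11·11 = 121 = 4·30 + 1 ≡ 1 (mod 30) and x^{30} = 1 for x ≠ 0 (Fermat). So f⁻¹(25) = 25^11 mod 31.
Repeated squaring mod 31: 25^1 ≡ 25, 25^2 ≡ 25² = 625 ≡ 5, 25^4 ≡ 5² = 25, 25^8 ≡ 25² = 625 ≡ 5. Since 11 = 8 + 2 + 1, 25^11 ≡ 5·5·25: 5·5 = 25, then 25·25 = 625 ≡ 5. So 25^11 ≡ 5 (mod 31).
Hence f⁻¹(25) = 5.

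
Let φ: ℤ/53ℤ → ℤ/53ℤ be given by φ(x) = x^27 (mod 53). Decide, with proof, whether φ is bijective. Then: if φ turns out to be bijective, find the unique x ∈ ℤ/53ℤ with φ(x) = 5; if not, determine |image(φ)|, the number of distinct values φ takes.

48

Since 53 is prime, the nonzero elements of ℤ/53ℤ form a cyclic group of order 52.
As gcd(27, 52) = 1, raising to the 27th power is a bijection on this group: if s^27 ≡ t^27 then (st^{−1})^27 = 1, and the only element of order dividing gcd(27, 52) = 1 is 1, so s = t.
With φ(0) = 0 this makes φ injective on all of ℤ/53ℤ, hence bijective (finite equal-size domain and codomain). In particular φ is bijective.
Since φ is bijective, we find the preimage of 5. The inverse of x ↦ x^27 on (ℤ/53ℤ)^× is x ↦ x^27, because 27·27 = 729 = 14·52 + 1 ≡ 1 (mod 52) and x^{52} = 1 for x ≠ 0 (Fermat). So φ⁻¹(5) = 5^27 mod 53.
Repeated squaring mod 53: 5^1 ≡ 5, 5^2 ≡ 5² = 25, 5^4 ≡ 25² = 625 ≡ 42, 5^8 ≡ 42² = 1764 ≡ 15, 5^16 ≡ 15² = 225 ≡ 13. Since 27 = 16 + 8 + 2 + 1, 5^27 ≡ 13·15·25·5: 13·15 = 195 ≡ 36, then 36·25 = 900 ≡ 52, then 52·5 = 260 ≡ 48. So 5^27 ≡ 48 (mod 53).
Hence φ⁻¹(5) = 48.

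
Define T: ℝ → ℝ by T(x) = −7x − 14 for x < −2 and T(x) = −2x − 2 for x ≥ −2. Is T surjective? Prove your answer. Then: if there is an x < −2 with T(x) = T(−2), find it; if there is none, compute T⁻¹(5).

Both pieces are strictly decreasing (slopes −7 and −2), so each is injective on its own interval.
The left piece maps (−∞, −2) onto (0, ∞); the right piece maps [−2, ∞) onto (−∞, 2].
The union (0, ∞) ∪ (−∞, 2] covers ℝ, so T is surjective.
For the follow-up: the images overlap, so an x < −2 with T(x) = T(−2) exists. T(−2) = 2; solving −7x − 14 = 2 for x < −2 gives x = (2 + 14)/(−7) = −16/7.

-16/7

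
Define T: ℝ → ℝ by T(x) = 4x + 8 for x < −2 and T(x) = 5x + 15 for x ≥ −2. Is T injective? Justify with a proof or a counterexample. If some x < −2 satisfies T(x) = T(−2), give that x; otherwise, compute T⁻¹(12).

-3/5

Both pieces are strictly increasing (slopes 4 and 5), so each is injective on its own interval.
The left piece maps (−∞, −2) onto (−∞, 0); the right piece maps [−2, ∞) onto [5, ∞).
These images are disjoint, so no value is attained by both pieces. Hence T is injective.
Because the two images are disjoint, no x < −2 has T(x) = T(−2), so we compute T⁻¹(12): 12 lies in [5, ∞), so solve 5x + 15 = 12: x = (12 − 15)/5 = −3/5.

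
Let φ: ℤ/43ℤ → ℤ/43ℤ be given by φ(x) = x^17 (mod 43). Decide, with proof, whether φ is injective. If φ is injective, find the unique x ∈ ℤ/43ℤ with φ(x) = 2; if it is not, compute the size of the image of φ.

32

Since 43 is prime, the nonzero elements of ℤ/43ℤ form a cyclic group of order 42.
As gcd(17, 42) = 1, raising to the 17th power is a bijection on this group: if s^17 ≡ t^17 then (st^{−1})^17 = 1, and the only element of order dividing gcd(17, 42) = 1 is 1, so s = t.
With φ(0) = 0 this makes φ injective on all of ℤ/43ℤ, hence bijective (finite equal-size domain and codomain). In particular φ is injective.
Since φ is injective, we find the preimage of 2. The inverse of x ↦ x^17 on (ℤ/43ℤ)^× is x ↦ x^5, because 17·5 = 85 = 2·42 + 1 ≡ 1 (mod 42) and x^{42} = 1 for x ≠ 0 (Fermat). So φ⁻¹(2) = 2^5 mod 43.
Repeated squaring mod 43: 2^1 ≡ 2, 2^2 ≡ 2² = 4, 2^4 ≡ 4² = 16. Since 5 = 4 + 1, 2^5 ≡ 16·2: 16·2 = 32. So 2^5 ≡ 32 (mod 43).
Hence φ⁻¹(2) = 32.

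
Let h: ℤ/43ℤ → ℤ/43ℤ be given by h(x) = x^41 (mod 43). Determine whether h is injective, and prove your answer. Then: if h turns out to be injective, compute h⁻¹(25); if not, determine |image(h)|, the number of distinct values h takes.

Since 43 is prime, the nonzero elements of ℤ/43ℤ form a cyclic group of order 42.
As gcd(41, 42) = 1, raising to the 41st power is a bijection on this group: if u^41 ≡ v^41 then (uv^{−1})^41 = 1, and the only element of order dividing gcd(41, 42) = 1 is 1, so u = v.
With h(0) = 0 this makes h injective on all of ℤ/43ℤ, hence bijective (finite equal-size domain and codomain). In particular h is injective.
Since h is injective, we find the preimage of 25. The inverse of x ↦ x^41 on (ℤ/43ℤ)^× is x ↦ x^41, because 41·41 = 1681 = 40·42 + 1 ≡ 1 (mod 42) and x^{42} = 1 for x ≠ 0 (Fermat). So h⁻¹(25) = 25^41 mod 43.
Repeated squaring mod 43: 25^1 ≡ 25, 25^2 ≡ 25² = 625 ≡ 23, 25^4 ≡ 23² = 529 ≡ 13, 25^8 ≡ 13² = 169 ≡ 40, 25^16 ≡ 40² = 1600 ≡ 9, 25^32 ≡ 9² = 81 ≡ 38. Since 41 = 32 + 8 + 1, 25^41 ≡ 38·40·25: 38·40 = 1520 ≡ 15, then 15·25 = 375 ≡ 31. So 25^41 ≡ 31 (mod 43).
Hence h⁻¹(25) = 31.

31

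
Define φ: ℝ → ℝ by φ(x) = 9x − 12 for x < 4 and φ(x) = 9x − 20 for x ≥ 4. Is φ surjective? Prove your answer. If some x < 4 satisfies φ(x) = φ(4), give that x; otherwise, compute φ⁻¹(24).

28/9

Both pieces are strictly increasing (slopes 9 and 9), so each is injective on its own interval.
The left piece maps (−∞, 4) onto (−∞, 24); the right piece maps [4, ∞) onto [16, ∞).
The union (−∞, 24) ∪ [16, ∞) covers ℝ, so φ is surjective.
For the follow-up: the images overlap, so an x < 4 with φ(x) = φ(4) exists. φ(4) = 16; solving 9x − 12 = 16 for x < 4 gives x = (16 + 12)/9 = 28/9.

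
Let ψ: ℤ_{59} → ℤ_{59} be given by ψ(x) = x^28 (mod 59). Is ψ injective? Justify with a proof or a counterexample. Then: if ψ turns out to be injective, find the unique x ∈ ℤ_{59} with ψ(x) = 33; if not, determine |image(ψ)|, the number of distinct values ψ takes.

ψ(29): Repeated squaring mod 59: 29^1 ≡ 29, 29^2 ≡ 29² = 841 ≡ 15, 29^4 ≡ 15² = 225 ≡ 48, 29^8 ≡ 48² = 2304 ≡ 3, 29^16 ≡ 3² = 9. Since 28 = 16 + 8 + 4, 29^28 ≡ 9·3·48: 9·3 = 27, then 27·48 = 1296 ≡ 57. So 29^28 ≡ 57 (mod 59).
ψ(30): Repeated squaring mod 59: 30^1 ≡ 30, 30^2 ≡ 30² = 900 ≡ 15, 30^4 ≡ 15² = 225 ≡ 48, 30^8 ≡ 48² = 2304 ≡ 3, 30^16 ≡ 3² = 9. Since 28 = 16 + 8 + 4, 30^28 ≡ 9·3·48: 9·3 = 27, then 27·48 = 1296 ≡ 57. So 30^28 ≡ 57 (mod 59).
So ψ(29) = ψ(30) = 57 while 29 ≠ 30, so ψ is not injective.
Since ψ is not injective, we determine |image(ψ)|. Computing x^28 mod 59 for each x (by repeated squaring, reducing mod 59 at every step), the values ψ(0), ψ(1), …, ψ(58) are: 0, 1, 29, 20, 15, 12, 49, 17, 22, 46, 53, 16, 5, 9, 21, 4, 48, 7, 36, 28, 3, 45, 51, 41, 27, 26, 25, 35, 19, 57, 57, 19, 35, 25, 26, 27, 41, 51, 45, 3, 28, 36, 7, 48, 4, 21, 9, 5, 16, 53, 46, 22, 17, 49, 12, 15, 20, 29, 1.
The distinct values are {0, 1, 3, 4, 5, 7, 9, 12, 15, 16, 17, 19, 20, 21, 22, 25, 26, 27, 28, 29, 35, 36, 41, 45, 46, 48, 49, 51, 53, 57}; there are 30 of them.

30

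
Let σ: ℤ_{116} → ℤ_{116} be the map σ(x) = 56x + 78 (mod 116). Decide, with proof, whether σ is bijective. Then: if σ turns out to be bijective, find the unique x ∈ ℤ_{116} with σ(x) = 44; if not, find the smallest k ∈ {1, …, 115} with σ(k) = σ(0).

29

We have gcd(56, 116) = 4 > 1. Taking a = 0 and b = 29: σ(0) = 78 and σ(29) = 56·29 + 78 = 1702 ≡ 78 (mod 116).
So σ(0) = σ(29) while 0 ≠ 29, therefore σ is not injective, hence not bijective.
Since σ is not bijective, we find the least positive k with σ(k) = σ(0): this means 56k ≡ 0 (mod 116), i.e. 116 ∣ 56k. Since gcd(56, 116) = 4, dividing through by 4 this holds exactly when 29 ∣ 14k, and as gcd(14, 29) = 1, exactly when 29 ∣ k.
The smallest positive such k is 29.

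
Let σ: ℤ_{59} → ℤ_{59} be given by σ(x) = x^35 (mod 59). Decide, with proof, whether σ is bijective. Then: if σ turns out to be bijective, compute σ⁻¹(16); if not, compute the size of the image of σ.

28

Since 59 is prime, the nonzero elements of ℤ_{59} form a cyclic group of order 58.
As gcd(35, 58) = 1, raising to the 35th power is a bijection on this group: if u^35 ≡ v^35 then (uv^{−1})^35 = 1, and the only element of order dividing gcd(35, 58) = 1 is 1, so u = v.
With σ(0) = 0 this makes σ injective on all of ℤ_{59}, hence bijective (finite equal-size domain and codomain). In particular σ is bijective.
Since σ is bijective, we find the preimage of 16. The inverse of x ↦ x^35 on (ℤ_{59})^× is x ↦ x^5, because 35·5 = 175 = 3·58 + 1 ≡ 1 (mod 58) and x^{58} = 1 for x ≠ 0 (Fermat). So σ⁻¹(16) = 16^5 mod 59.
Repeated squaring mod 59: 16^1 ≡ 16, 16^2 ≡ 16² = 256 ≡ 20, 16^4 ≡ 20² = 400 ≡ 46. Since 5 = 4 + 1, 16^5 ≡ 46·16: 46·16 = 736 ≡ 28. So 16^5 ≡ 28 (mod 59).
Hence σ⁻¹(16) = 28.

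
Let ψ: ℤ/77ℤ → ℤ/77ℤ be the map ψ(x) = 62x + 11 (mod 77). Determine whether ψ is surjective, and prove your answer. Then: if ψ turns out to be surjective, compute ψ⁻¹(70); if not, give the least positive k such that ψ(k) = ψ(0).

32

Since gcd(62, 77) = 1, 62 is invertible modulo 77. Euclid's algorithm: 77 = 1·62 + 15, 62 = 4·15 + 2, 15 = 7·2 + 1; back-substituting gives 1 = 41·62 − 33·77, so 62⁻¹ ≡ 41 (mod 77).
Then y ↦ 41(y − 11) is a two-sided inverse to ψ, so every y ∈ ℤ/77ℤ has a preimage.
Hence ψ is surjective.
Since ψ is surjective, we compute ψ⁻¹(70): solve 62x + 11 ≡ 70 (mod 77), i.e. 62x ≡ 59 (mod 77).
Multiplying by 62⁻¹ = 41 gives x ≡ 41·59 = 2419 = 31·77 + 32 ≡ 32 (mod 77).
Check: ψ(32) = 62·32 + 11 = 1995 = 25·77 + 70 ≡ 70 (mod 77).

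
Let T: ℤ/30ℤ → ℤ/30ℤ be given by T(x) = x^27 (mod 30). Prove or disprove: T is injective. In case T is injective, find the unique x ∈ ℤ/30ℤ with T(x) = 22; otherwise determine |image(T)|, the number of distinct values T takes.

28

Computing x^27 mod 30 for each x (by repeated squaring, reducing mod 30 at every step), the values T(0), T(1), …, T(29) are: 0, 1, 8, 27, 4, 5, 6, 13, 2, 9, 10, 11, 18, 7, 14, 15, 16, 23, 12, 19, 20, 21, 28, 17, 24, 25, 26, 3, 22, 29.
Every element of ℤ/30ℤ appears exactly once in this list, so T is a bijection, and in particular injective.
Since T is injective, we read off the preimage of 22 from the same table: T(28) = 22, so T⁻¹(22) = 28.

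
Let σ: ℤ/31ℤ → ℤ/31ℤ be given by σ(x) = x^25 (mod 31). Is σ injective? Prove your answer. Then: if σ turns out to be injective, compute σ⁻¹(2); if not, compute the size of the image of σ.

σ(1) = 1^25 = 1.
σ(2): Repeated squaring mod 31: 2^1 ≡ 2, 2^2 ≡ 2² = 4, 2^4 ≡ 4² = 16, 2^8 ≡ 16² = 256 ≡ 8, 2^16 ≡ 8² = 64 ≡ 2. Since 25 = 16 + 8 + 1, 2^25 ≡ 2·8·2: 2·8 = 16, then 16·2 = 32 ≡ 1. So 2^25 ≡ 1 (mod 31).
So σ(1) = σ(2) = 1 while 1 ≠ 2, therefore σ is not injective.
Since σ is not injective, we determine |image(σ)|. Computing x^25 mod 31 for each x (by repeated squaring, reducing mod 31 at every step), the values σ(0), σ(1), …, σ(30) are: 0, 1, 1, 6, 1, 5, 6, 25, 1, 5, 5, 26, 6, 26, 25, 30, 1, 6, 5, 25, 5, 26, 26, 30, 6, 25, 26, 30, 25, 30, 30.
The distinct values are {0, 1, 5, 6, 25, 26, 30}; there are 7 of them.

7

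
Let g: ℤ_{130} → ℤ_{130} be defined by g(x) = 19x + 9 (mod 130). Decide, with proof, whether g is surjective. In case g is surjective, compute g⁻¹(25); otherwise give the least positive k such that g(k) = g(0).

124

Since gcd(19, 130) = 1, 19 is invertible modulo 130. Euclid's algorithm: 130 = 6·19 + 16, 19 = 1·16 + 3, 16 = 5·3 + 1; back-substituting gives 1 = 89·19 − 13·130, so 19⁻¹ ≡ 89 (mod 130).
Then y ↦ 89(y − 9) is a two-sided inverse to g, so every y ∈ ℤ_{130} has a preimage.
Therefore g is surjective.
Since g is surjective, we find g⁻¹(25): we need 19x ≡ 25 − 9 ≡ 16 (mod 130). Using 19⁻¹ = 89: x ≡ 89·16 = 1424 = 10·130 + 124, so x = 124.
Check: g(124) = 19·124 + 9 = 2365 = 18·130 + 25 ≡ 25 (mod 130).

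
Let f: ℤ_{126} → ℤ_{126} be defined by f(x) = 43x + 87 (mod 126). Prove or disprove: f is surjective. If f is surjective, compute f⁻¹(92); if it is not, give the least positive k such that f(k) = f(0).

Since gcd(43, 126) = 1, 43 is invertible modulo 126. Euclid's algorithm: 126 = 2·43 + 40, 43 = 1·40 + 3, 40 = 13·3 + 1; back-substituting gives 1 = 85·43 − 29·126, so 43⁻¹ ≡ 85 (mod 126).
For any y ∈ ℤ_{126}, x = 85(y − 87) mod 126 satisfies f(x) = 43·85(y − 87) + 87 ≡ y (since 43·85 ≡ 1 mod 126). So every y has a preimage.
Thus f is surjective.
Since f is surjective, we find f⁻¹(92): we need 43x ≡ 92 − 87 ≡ 5 (mod 126). Using 43⁻¹ = 85: x ≡ 85·5 = 425 = 3·126 + 47, so x = 47.
Check: f(47) = 43·47 + 87 = 2108 = 16·126 + 92 ≡ 92 (mod 126).

47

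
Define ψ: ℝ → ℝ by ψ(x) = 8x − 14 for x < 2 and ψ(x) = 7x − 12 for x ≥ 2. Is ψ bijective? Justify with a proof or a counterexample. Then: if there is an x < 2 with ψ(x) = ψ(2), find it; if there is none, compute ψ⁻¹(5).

17/7

Both pieces are strictly increasing (slopes 8 and 7), so each is injective on its own interval.
The left piece maps (−∞, 2) onto (−∞, 2); the right piece maps [2, ∞) onto [2, ∞).
Since 2 = 2, the images partition ℝ: ψ is injective and surjective, hence bijective.
Because the two images are disjoint, no x < 2 has ψ(x) = ψ(2), so we compute ψ⁻¹(5): 5 lies in [2, ∞), so solve 7x − 12 = 5: x = (5 + 12)/7 = 17/7.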